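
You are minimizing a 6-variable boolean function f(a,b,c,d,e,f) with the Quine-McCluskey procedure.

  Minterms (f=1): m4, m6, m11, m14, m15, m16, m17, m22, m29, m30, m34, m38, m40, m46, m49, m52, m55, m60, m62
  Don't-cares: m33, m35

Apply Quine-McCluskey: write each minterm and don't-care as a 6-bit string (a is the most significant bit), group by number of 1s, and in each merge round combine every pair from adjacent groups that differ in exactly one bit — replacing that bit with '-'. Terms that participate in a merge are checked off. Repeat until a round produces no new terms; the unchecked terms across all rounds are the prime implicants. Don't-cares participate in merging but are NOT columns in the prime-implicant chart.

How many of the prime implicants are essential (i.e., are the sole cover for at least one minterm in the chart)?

8

Round 0: 000100✓ 000110✓ 001011✓ 001110✓ 001111✓ 010000✓ 010001✓ 010110✓ 011101 011110✓ 100001✓ 100010✓ 100011✓ 100110✓ 101000 101110✓ 110001✓ 110100✓ 110111 111100✓ 111110✓
Round 1: -00110✓ -01110✓ -10001 -11110✓ 0-0110✓ 0-1110✓ 00-110✓ 0001-0 001-11 00111- 01-110✓ 01000- 1-0001 1-1110✓ 10-110✓ 100-10 1000-1 10001- 11-100 1111-0
Round 2: --1110 -0-110 0--110
PIs = {--1110, -0-110, -10001, 0--110, 0001-0, 001-11, 00111-, 01000-, 011101, 1-0001, 100-10, 1000-1, 10001-, 101000, 11-100, 110111, 1111-0}
Coverage chart:
  m4: 0001-0 ←essential
  m6: -0-110,0--110,0001-0
  m11: 001-11 ←essential
  m14: --1110,-0-110,0--110,00111-
  m15: 001-11,00111-
  m16: 01000- ←essential
  m17: -10001,01000-
  m22: 0--110 ←essential
  m29: 011101 ←essential
  m30: --1110,0--110
  m34: 100-10,10001-
  m38: -0-110,100-10
  m40: 101000 ←essential
  m46: --1110,-0-110
  m49: -10001,1-0001
  m52: 11-100 ←essential
  m55: 110111 ←essential
  m60: 11-100,1111-0
  m62: --1110,1111-0
Essential: 0--110, 0001-0, 001-11, 01000-, 011101, 101000, 11-100, 110111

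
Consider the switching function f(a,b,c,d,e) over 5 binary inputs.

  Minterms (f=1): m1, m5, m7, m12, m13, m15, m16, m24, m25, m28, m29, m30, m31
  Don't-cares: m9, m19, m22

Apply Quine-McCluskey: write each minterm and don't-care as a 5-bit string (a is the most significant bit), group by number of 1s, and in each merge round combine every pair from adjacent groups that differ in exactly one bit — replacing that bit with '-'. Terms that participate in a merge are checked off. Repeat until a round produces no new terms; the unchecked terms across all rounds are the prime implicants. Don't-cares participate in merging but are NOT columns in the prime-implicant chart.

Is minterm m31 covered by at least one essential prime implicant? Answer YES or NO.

size-2^0 implicants → 00001(✓)  00101(✓)  00111(✓)  01001(✓)  01100(✓)  01101(✓)  01111(✓)  10000(✓)  10011  10110(✓)  11000(✓)  11001(✓)  11100(✓)  11101(✓)  11110(✓)  11111(✓)
size-2^1 implicants → -1001(✓)  -1100(✓)  -1101(✓)  -1111(✓)  0-001(✓)  0-101(✓)  0-111(✓)  00-01(✓)  001-1(✓)  01-01(✓)  011-1(✓)  0110-(✓)  1-000  1-110  11-00(✓)  11-01(✓)  1100-(✓)  111-0(✓)  111-1(✓)  1110-(✓)  1111-(✓)
size-2^2 implicants → -1-01  -11-1  -110-  0--01  0-1-1  11-0-  111--
Unchecked terms (primes): -1-01, -11-1, -110-, 0--01, 0-1-1, 1-000, 1-110, 10011, 11-0-, 111--
Minterm coverage:
  m1 ⊆ 0--01 [E]
  m5 ⊆ 0--01,0-1-1
  m7 ⊆ 0-1-1 [E]
  m12 ⊆ -110- [E]
  m13 ⊆ -1-01,-11-1,-110-,0--01,0-1-1
  m15 ⊆ -11-1,0-1-1
  m16 ⊆ 1-000 [E]
  m24 ⊆ 1-000,11-0-
  m25 ⊆ -1-01,11-0-
  m28 ⊆ -110-,11-0-,111--
  m29 ⊆ -1-01,-11-1,-110-,11-0-,111--
  m30 ⊆ 1-110,111--
  m31 ⊆ -11-1,111--
E = {-110-, 0--01, 0-1-1, 1-000}

NO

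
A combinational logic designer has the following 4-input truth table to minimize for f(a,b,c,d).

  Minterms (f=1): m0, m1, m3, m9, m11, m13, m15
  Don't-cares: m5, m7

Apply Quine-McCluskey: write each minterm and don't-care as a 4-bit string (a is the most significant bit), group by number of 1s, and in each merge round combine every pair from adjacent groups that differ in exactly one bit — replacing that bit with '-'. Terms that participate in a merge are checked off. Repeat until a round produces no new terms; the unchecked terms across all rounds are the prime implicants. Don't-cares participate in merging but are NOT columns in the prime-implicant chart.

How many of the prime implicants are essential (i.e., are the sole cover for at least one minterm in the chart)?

[col 0] 0000*, 0001*, 0011*, 0101*, 0111*, 1001*, 1011*, 1101*, 1111*
[col 1] -001*, -011*, -101*, -111*, 0-01*, 0-11*, 00-1*, 000-, 01-1*, 1-01*, 1-11*, 10-1*, 11-1*
[col 2] --01*, --11*, -0-1*, -1-1*, 0--1*, 1--1*
[col 3] ---1
Prime implicants: ---1, 000-
PI chart (minterm → PIs covering it):
  0 | 000-  (sole → essential)
  1 | ---1,000-
  3 | ---1  (sole → essential)
  9 | ---1  (sole → essential)
  11 | ---1  (sole → essential)
  13 | ---1  (sole → essential)
  15 | ---1  (sole → essential)
Essential prime implicants: ---1, 000-

2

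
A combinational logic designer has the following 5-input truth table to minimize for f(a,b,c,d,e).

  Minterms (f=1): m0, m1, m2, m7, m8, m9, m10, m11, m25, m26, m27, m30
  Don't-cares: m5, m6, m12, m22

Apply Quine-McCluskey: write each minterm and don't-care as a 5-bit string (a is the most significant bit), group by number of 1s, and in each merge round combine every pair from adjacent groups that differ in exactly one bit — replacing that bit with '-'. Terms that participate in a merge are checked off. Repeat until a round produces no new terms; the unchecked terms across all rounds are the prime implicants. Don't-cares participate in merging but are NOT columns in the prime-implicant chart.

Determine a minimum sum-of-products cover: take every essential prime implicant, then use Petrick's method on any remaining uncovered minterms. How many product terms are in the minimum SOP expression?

[col 0] 00000*, 00001*, 00010*, 00101*, 00110*, 00111*, 01000*, 01001*, 01010*, 01011*, 01100*, 10110*, 11001*, 11010*, 11011*, 11110*
[col 1] -0110, -1001*, -1010*, -1011*, 0-000*, 0-001*, 0-010*, 00-01, 00-10, 000-0*, 0000-*, 001-1, 0011-, 01-00, 010-0*, 010-1*, 0100-*, 0101-*, 1-110, 11-10, 110-1*, 1101-*
[col 2] -10-1, -101-, 0-0-0, 0-00-, 010--
Prime implicants: -0110, -10-1, -101-, 0-0-0, 0-00-, 00-01, 00-10, 001-1, 0011-, 01-00, 010--, 1-110, 11-10
PI chart (minterm → PIs covering it):
  0 | 0-0-0,0-00-
  1 | 0-00-,00-01
  2 | 0-0-0,00-10
  7 | 001-1,0011-
  8 | 0-0-0,0-00-,01-00,010--
  9 | -10-1,0-00-,010--
  10 | -101-,0-0-0,010--
  11 | -10-1,-101-,010--
  25 | -10-1  (sole → essential)
  26 | -101-,11-10
  27 | -10-1,-101-
  30 | 1-110,11-10
Essential prime implicants: -10-1
Petrick residual → 0-0-0, 0-00-, 001-1, 11-10
Minimum SOP uses 5 PIs: bc'e + a'c'e' + a'c'd' + a'b'ce + abde'

5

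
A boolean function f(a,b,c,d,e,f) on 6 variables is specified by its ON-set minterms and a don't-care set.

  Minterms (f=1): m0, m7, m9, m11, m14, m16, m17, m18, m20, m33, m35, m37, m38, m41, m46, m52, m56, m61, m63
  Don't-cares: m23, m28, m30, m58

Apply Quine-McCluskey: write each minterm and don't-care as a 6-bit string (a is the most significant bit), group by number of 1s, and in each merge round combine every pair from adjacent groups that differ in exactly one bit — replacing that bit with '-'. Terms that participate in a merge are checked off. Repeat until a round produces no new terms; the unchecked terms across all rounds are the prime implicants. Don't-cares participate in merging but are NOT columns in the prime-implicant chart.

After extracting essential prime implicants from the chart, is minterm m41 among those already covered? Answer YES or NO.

NO

size-2^0 implicants → 000000(✓)  000111(✓)  001001(✓)  001011(✓)  001110(✓)  010000(✓)  010001(✓)  010010(✓)  010100(✓)  010111(✓)  011100(✓)  011110(✓)  100001(✓)  100011(✓)  100101(✓)  100110(✓)  101001(✓)  101110(✓)  110100(✓)  111000(✓)  111010(✓)  111101(✓)  111111(✓)
size-2^1 implicants → -01001  -01110  -10100  0-0000  0-0111  0-1110  0010-1  01-100  010-00  0100-0  01000-  0111-0  10-001  10-110  100-01  1000-1  1110-0  1111-1
Unchecked terms (primes): -01001, -01110, -10100, 0-0000, 0-0111, 0-1110, 0010-1, 01-100, 010-00, 0100-0, 01000-, 0111-0, 10-001, 10-110, 100-01, 1000-1, 1110-0, 1111-1
Minterm coverage:
  m0 ⊆ 0-0000 [E]
  m7 ⊆ 0-0111 [E]
  m9 ⊆ -01001,0010-1
  m11 ⊆ 0010-1 [E]
  m14 ⊆ -01110,0-1110
  m16 ⊆ 0-0000,010-00,0100-0,01000-
  m17 ⊆ 01000- [E]
  m18 ⊆ 0100-0 [E]
  m20 ⊆ -10100,01-100,010-00
  m33 ⊆ 10-001,100-01,1000-1
  m35 ⊆ 1000-1 [E]
  m37 ⊆ 100-01 [E]
  m38 ⊆ 10-110 [E]
  m41 ⊆ -01001,10-001
  m46 ⊆ -01110,10-110
  m52 ⊆ -10100 [E]
  m56 ⊆ 1110-0 [E]
  m61 ⊆ 1111-1 [E]
  m63 ⊆ 1111-1 [E]
E = {-10100, 0-0000, 0-0111, 0010-1, 0100-0, 01000-, 10-110, 100-01, 1000-1, 1110-0, 1111-1}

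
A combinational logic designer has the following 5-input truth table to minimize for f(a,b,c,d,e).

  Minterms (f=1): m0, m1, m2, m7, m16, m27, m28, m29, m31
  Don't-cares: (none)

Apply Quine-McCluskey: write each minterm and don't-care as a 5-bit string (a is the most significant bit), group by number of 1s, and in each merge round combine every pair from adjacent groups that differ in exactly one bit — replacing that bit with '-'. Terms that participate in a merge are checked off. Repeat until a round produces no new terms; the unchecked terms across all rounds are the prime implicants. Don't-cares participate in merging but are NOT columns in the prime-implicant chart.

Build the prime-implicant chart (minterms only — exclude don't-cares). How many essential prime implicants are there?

[col 0] 00000*, 00001*, 00010*, 00111, 10000*, 11011*, 11100*, 11101*, 11111*
[col 1] -0000, 000-0, 0000-, 11-11, 111-1, 1110-
Prime implicants: -0000, 000-0, 0000-, 00111, 11-11, 111-1, 1110-
PI chart (minterm → PIs covering it):
  0 | -0000,000-0,0000-
  1 | 0000-  (sole → essential)
  2 | 000-0  (sole → essential)
  7 | 00111  (sole → essential)
  16 | -0000  (sole → essential)
  27 | 11-11  (sole → essential)
  28 | 1110-  (sole → essential)
  29 | 111-1,1110-
  31 | 11-11,111-1
Essential prime implicants: -0000, 000-0, 0000-, 00111, 11-11, 1110-

6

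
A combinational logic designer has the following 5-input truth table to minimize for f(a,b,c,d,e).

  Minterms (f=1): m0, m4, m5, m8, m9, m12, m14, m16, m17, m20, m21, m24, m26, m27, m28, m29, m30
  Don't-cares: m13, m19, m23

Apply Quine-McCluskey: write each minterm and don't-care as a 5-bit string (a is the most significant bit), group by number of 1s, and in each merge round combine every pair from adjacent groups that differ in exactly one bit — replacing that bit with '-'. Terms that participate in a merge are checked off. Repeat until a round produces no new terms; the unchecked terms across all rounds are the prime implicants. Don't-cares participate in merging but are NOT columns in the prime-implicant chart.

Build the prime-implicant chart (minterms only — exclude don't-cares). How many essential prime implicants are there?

4

Round 0: 00000✓ 00100✓ 00101✓ 01000✓ 01001✓ 01100✓ 01101✓ 01110✓ 10000✓ 10001✓ 10011✓ 10100✓ 10101✓ 10111✓ 11000✓ 11010✓ 11011✓ 11100✓ 11101✓ 11110✓
Round 1: -0000✓ -0100✓ -0101✓ -1000✓ -1100✓ -1101✓ -1110✓ 0-000✓ 0-100✓ 0-101✓ 00-00✓ 0010-✓ 01-00✓ 01-01✓ 0100-✓ 011-0✓ 0110-✓ 1-000✓ 1-011 1-100✓ 1-101✓ 10-00✓ 10-01✓ 10-11✓ 100-1✓ 1000-✓ 101-1✓ 1010-✓ 11-00✓ 11-10✓ 110-0✓ 1101- 111-0✓ 1110-✓
Round 2: --000✓ --100✓ --101✓ -0-00✓ -010-✓ -1-00✓ -11-0 -110-✓ 0--00✓ 0-10-✓ 01-0- 1--00✓ 1-10-✓ 10--1 10-0- 11--0
Round 3: ---00 --10-
PIs = {---00, --10-, -11-0, 01-0-, 1-011, 10--1, 10-0-, 11--0, 1101-}
Coverage chart:
  m0: ---00 ←essential
  m4: ---00,--10-
  m5: --10- ←essential
  m8: ---00,01-0-
  m9: 01-0- ←essential
  m12: ---00,--10-,-11-0,01-0-
  m14: -11-0 ←essential
  m16: ---00,10-0-
  m17: 10--1,10-0-
  m20: ---00,--10-,10-0-
  m21: --10-,10--1,10-0-
  m24: ---00,11--0
  m26: 11--0,1101-
  m27: 1-011,1101-
  m28: ---00,--10-,-11-0,11--0
  m29: --10- ←essential
  m30: -11-0,11--0
Essential: ---00, --10-, -11-0, 01-0-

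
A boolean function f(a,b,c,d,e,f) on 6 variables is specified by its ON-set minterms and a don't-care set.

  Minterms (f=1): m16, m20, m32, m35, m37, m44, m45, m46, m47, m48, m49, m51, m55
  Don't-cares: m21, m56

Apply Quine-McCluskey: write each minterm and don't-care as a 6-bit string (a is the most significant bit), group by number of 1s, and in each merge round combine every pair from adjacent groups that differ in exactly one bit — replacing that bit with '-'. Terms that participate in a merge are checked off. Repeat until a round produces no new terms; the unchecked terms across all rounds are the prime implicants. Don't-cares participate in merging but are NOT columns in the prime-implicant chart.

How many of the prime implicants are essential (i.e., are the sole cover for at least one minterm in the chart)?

5

[col 0] 010000*, 010100*, 010101*, 100000*, 100011*, 100101*, 101100*, 101101*, 101110*, 101111*, 110000*, 110001*, 110011*, 110111*, 111000*
[col 1] -10000, 010-00, 01010-, 1-0000, 1-0011, 10-101, 1011-0*, 1011-1*, 10110-*, 10111-*, 11-000, 110-11, 1100-1, 11000-
[col 2] 1011--
Prime implicants: -10000, 010-00, 01010-, 1-0000, 1-0011, 10-101, 1011--, 11-000, 110-11, 1100-1, 11000-
PI chart (minterm → PIs covering it):
  16 | -10000,010-00
  20 | 010-00,01010-
  32 | 1-0000  (sole → essential)
  35 | 1-0011  (sole → essential)
  37 | 10-101  (sole → essential)
  44 | 1011--  (sole → essential)
  45 | 10-101,1011--
  46 | 1011--  (sole → essential)
  47 | 1011--  (sole → essential)
  48 | -10000,1-0000,11-000,11000-
  49 | 1100-1,11000-
  51 | 1-0011,110-11,1100-1
  55 | 110-11  (sole → essential)
Essential prime implicants: 1-0000, 1-0011, 10-101, 1011--, 110-11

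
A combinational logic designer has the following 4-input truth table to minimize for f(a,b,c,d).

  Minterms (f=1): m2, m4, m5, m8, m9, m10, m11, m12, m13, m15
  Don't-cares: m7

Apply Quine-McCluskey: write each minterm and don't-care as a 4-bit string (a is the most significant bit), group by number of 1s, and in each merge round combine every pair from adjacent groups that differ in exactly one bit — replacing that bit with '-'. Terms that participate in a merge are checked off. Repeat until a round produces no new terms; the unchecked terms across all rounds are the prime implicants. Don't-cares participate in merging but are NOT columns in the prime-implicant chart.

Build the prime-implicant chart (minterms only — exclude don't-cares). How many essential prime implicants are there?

[col 0] 0010*, 0100*, 0101*, 0111*, 1000*, 1001*, 1010*, 1011*, 1100*, 1101*, 1111*
[col 1] -010, -100*, -101*, -111*, 01-1*, 010-*, 1-00*, 1-01*, 1-11*, 10-0*, 10-1*, 100-*, 101-*, 11-1*, 110-*
[col 2] -1-1, -10-, 1--1, 1-0-, 10--
Prime implicants: -010, -1-1, -10-, 1--1, 1-0-, 10--
PI chart (minterm → PIs covering it):
  2 | -010  (sole → essential)
  4 | -10-  (sole → essential)
  5 | -1-1,-10-
  8 | 1-0-,10--
  9 | 1--1,1-0-,10--
  10 | -010,10--
  11 | 1--1,10--
  12 | -10-,1-0-
  13 | -1-1,-10-,1--1,1-0-
  15 | -1-1,1--1
Essential prime implicants: -010, -10-

2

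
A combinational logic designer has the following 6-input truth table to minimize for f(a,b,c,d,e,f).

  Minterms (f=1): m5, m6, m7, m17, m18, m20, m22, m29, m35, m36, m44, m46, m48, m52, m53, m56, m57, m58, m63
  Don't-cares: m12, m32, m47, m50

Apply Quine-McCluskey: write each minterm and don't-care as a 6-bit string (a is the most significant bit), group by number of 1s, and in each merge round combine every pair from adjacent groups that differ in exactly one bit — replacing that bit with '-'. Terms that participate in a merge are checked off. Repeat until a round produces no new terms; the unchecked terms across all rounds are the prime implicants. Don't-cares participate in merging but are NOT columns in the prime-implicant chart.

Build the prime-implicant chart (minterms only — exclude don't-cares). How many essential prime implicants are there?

Round 0: 000101✓ 000110✓ 000111✓ 001100✓ 010001 010010✓ 010100✓ 010110✓ 011101 100000✓ 100011 100100✓ 101100✓ 101110✓ 101111✓ 110000✓ 110010✓ 110100✓ 110101✓ 111000✓ 111001✓ 111010✓ 111111✓
Round 1: -01100 -10010 -10100 0-0110 0001-1 00011- 010-10 0101-0 1-0000✓ 1-0100✓ 1-1111 10-100 100-00✓ 1011-0 10111- 11-000✓ 11-010✓ 110-00✓ 1100-0✓ 11010- 1110-0✓ 11100-
Round 2: 1-0-00 11-0-0
PIs = {-01100, -10010, -10100, 0-0110, 0001-1, 00011-, 010-10, 010001, 0101-0, 011101, 1-0-00, 1-1111, 10-100, 100011, 1011-0, 10111-, 11-0-0, 11010-, 11100-}
Coverage chart:
  m5: 0001-1 ←essential
  m6: 0-0110,00011-
  m7: 0001-1,00011-
  m17: 010001 ←essential
  m18: -10010,010-10
  m20: -10100,0101-0
  m22: 0-0110,010-10,0101-0
  m29: 011101 ←essential
  m35: 100011 ←essential
  m36: 1-0-00,10-100
  m44: -01100,10-100,1011-0
  m46: 1011-0,10111-
  m48: 1-0-00,11-0-0
  m52: -10100,1-0-00,11010-
  m53: 11010- ←essential
  m56: 11-0-0,11100-
  m57: 11100- ←essential
  m58: 11-0-0 ←essential
  m63: 1-1111 ←essential
Essential: 0001-1, 010001, 011101, 1-1111, 100011, 11-0-0, 11010-, 11100-

8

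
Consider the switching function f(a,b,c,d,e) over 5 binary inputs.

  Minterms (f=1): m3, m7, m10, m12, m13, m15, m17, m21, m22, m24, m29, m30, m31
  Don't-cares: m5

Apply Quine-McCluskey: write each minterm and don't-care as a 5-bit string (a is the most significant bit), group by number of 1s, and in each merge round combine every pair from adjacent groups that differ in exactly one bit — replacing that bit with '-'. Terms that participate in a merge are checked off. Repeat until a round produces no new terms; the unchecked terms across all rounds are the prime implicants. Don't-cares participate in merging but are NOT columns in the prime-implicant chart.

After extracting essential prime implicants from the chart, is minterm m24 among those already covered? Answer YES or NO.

YES

Round 0: 00011✓ 00101✓ 00111✓ 01010 01100✓ 01101✓ 01111✓ 10001✓ 10101✓ 10110✓ 11000 11101✓ 11110✓ 11111✓
Round 1: -0101✓ -1101✓ -1111✓ 0-101✓ 0-111✓ 00-11 001-1✓ 011-1✓ 0110- 1-101✓ 1-110 10-01 111-1✓ 1111-
Round 2: --101 -11-1 0-1-1
PIs = {--101, -11-1, 0-1-1, 00-11, 01010, 0110-, 1-110, 10-01, 11000, 1111-}
Coverage chart:
  m3: 00-11 ←essential
  m7: 0-1-1,00-11
  m10: 01010 ←essential
  m12: 0110- ←essential
  m13: --101,-11-1,0-1-1,0110-
  m15: -11-1,0-1-1
  m17: 10-01 ←essential
  m21: --101,10-01
  m22: 1-110 ←essential
  m24: 11000 ←essential
  m29: --101,-11-1
  m30: 1-110,1111-
  m31: -11-1,1111-
Essential: 00-11, 01010, 0110-, 1-110, 10-01, 11000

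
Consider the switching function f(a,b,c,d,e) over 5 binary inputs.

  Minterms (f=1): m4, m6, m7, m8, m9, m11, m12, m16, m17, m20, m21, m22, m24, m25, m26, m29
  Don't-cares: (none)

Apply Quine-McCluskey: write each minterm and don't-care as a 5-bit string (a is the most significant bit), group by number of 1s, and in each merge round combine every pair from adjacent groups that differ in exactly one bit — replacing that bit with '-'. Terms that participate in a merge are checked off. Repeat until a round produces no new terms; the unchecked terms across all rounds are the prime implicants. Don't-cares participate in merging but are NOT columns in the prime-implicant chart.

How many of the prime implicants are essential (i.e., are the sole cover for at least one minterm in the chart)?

[col 0] 00100*, 00110*, 00111*, 01000*, 01001*, 01011*, 01100*, 10000*, 10001*, 10100*, 10101*, 10110*, 11000*, 11001*, 11010*, 11101*
[col 1] -0100*, -0110*, -1000*, -1001*, 0-100, 001-0*, 0011-, 01-00, 010-1, 0100-*, 1-000*, 1-001*, 1-101*, 10-00*, 10-01*, 1000-*, 101-0*, 1010-*, 11-01*, 110-0, 1100-*
[col 2] -01-0, -100-, 1--01, 1-00-, 10-0-
Prime implicants: -01-0, -100-, 0-100, 0011-, 01-00, 010-1, 1--01, 1-00-, 10-0-, 110-0
PI chart (minterm → PIs covering it):
  4 | -01-0,0-100
  6 | -01-0,0011-
  7 | 0011-  (sole → essential)
  8 | -100-,01-00
  9 | -100-,010-1
  11 | 010-1  (sole → essential)
  12 | 0-100,01-00
  16 | 1-00-,10-0-
  17 | 1--01,1-00-,10-0-
  20 | -01-0,10-0-
  21 | 1--01,10-0-
  22 | -01-0  (sole → essential)
  24 | -100-,1-00-,110-0
  25 | -100-,1--01,1-00-
  26 | 110-0  (sole → essential)
  29 | 1--01  (sole → essential)
Essential prime implicants: -01-0, 0011-, 010-1, 1--01, 110-0

5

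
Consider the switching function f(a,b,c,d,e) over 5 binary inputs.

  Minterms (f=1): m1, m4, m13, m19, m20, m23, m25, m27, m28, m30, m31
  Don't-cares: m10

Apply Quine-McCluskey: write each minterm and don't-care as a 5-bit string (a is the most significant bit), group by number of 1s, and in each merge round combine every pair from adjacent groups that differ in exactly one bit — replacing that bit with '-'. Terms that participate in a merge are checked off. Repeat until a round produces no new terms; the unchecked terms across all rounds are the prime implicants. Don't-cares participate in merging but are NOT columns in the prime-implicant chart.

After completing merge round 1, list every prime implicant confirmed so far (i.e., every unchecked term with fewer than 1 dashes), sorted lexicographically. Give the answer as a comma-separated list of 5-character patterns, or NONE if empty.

00001, 01010, 01101

[col 0] 00001, 00100*, 01010, 01101, 10011*, 10100*, 10111*, 11001*, 11011*, 11100*, 11110*, 11111*
[col 1] -0100, 1-011*, 1-100, 1-111*, 10-11*, 11-11*, 110-1, 111-0, 1111-
[col 2] 1--11
Prime implicants: -0100, 00001, 01010, 01101, 1--11, 1-100, 110-1, 111-0, 1111-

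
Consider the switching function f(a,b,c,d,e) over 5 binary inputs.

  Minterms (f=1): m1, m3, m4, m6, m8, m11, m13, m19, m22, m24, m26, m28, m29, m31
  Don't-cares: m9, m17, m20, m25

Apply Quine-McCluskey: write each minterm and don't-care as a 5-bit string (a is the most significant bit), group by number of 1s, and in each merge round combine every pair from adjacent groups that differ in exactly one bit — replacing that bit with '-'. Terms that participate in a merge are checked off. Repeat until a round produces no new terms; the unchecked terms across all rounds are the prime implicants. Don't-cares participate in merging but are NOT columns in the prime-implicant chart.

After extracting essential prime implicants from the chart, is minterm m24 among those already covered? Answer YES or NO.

YES

[col 0] 00001*, 00011*, 00100*, 00110*, 01000*, 01001*, 01011*, 01101*, 10001*, 10011*, 10100*, 10110*, 11000*, 11001*, 11010*, 11100*, 11101*, 11111*
[col 1] -0001*, -0011*, -0100*, -0110*, -1000*, -1001*, -1101*, 0-001*, 0-011*, 000-1*, 001-0*, 01-01*, 010-1*, 0100-*, 1-001*, 1-100, 100-1*, 101-0*, 11-00*, 11-01*, 110-0, 1100-*, 111-1, 1110-*
[col 2] --001, -00-1, -01-0, -1-01, -100-, 0-0-1, 11-0-
Prime implicants: --001, -00-1, -01-0, -1-01, -100-, 0-0-1, 1-100, 11-0-, 110-0, 111-1
PI chart (minterm → PIs covering it):
  1 | --001,-00-1,0-0-1
  3 | -00-1,0-0-1
  4 | -01-0  (sole → essential)
  6 | -01-0  (sole → essential)
  8 | -100-  (sole → essential)
  11 | 0-0-1  (sole → essential)
  13 | -1-01  (sole → essential)
  19 | -00-1  (sole → essential)
  22 | -01-0  (sole → essential)
  24 | -100-,11-0-,110-0
  26 | 110-0  (sole → essential)
  28 | 1-100,11-0-
  29 | -1-01,11-0-,111-1
  31 | 111-1  (sole → essential)
Essential prime implicants: -00-1, -01-0, -1-01, -100-, 0-0-1, 110-0, 111-1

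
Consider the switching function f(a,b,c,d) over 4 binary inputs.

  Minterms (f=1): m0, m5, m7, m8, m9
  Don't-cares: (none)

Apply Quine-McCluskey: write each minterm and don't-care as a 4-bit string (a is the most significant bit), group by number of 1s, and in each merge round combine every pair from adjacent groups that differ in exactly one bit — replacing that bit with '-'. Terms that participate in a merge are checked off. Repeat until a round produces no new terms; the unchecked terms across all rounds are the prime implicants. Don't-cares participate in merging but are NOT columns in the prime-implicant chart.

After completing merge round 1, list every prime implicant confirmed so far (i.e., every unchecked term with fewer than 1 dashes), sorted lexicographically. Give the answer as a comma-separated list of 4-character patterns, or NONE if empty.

NONE

[col 0] 0000*, 0101*, 0111*, 1000*, 1001*
[col 1] -000, 01-1, 100-
Prime implicants: -000, 01-1, 100-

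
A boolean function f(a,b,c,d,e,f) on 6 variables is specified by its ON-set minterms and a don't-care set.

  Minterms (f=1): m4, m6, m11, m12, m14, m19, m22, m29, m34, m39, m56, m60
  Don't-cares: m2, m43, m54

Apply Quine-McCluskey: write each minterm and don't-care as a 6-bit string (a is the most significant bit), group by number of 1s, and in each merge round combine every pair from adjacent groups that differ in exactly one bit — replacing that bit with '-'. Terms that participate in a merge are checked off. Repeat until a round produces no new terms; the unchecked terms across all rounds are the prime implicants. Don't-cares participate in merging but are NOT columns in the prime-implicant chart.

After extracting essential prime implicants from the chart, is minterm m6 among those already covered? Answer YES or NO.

YES

Round 0: 000010✓ 000100✓ 000110✓ 001011✓ 001100✓ 001110✓ 010011 010110✓ 011101 100010✓ 100111 101011✓ 110110✓ 111000✓ 111100✓
Round 1: -00010 -01011 -10110 0-0110 00-100✓ 00-110✓ 000-10 0001-0✓ 0011-0✓ 111-00
Round 2: 00-1-0
PIs = {-00010, -01011, -10110, 0-0110, 00-1-0, 000-10, 010011, 011101, 100111, 111-00}
Coverage chart:
  m4: 00-1-0 ←essential
  m6: 0-0110,00-1-0,000-10
  m11: -01011 ←essential
  m12: 00-1-0 ←essential
  m14: 00-1-0 ←essential
  m19: 010011 ←essential
  m22: -10110,0-0110
  m29: 011101 ←essential
  m34: -00010 ←essential
  m39: 100111 ←essential
  m56: 111-00 ←essential
  m60: 111-00 ←essential
Essential: -00010, -01011, 00-1-0, 010011, 011101, 100111, 111-00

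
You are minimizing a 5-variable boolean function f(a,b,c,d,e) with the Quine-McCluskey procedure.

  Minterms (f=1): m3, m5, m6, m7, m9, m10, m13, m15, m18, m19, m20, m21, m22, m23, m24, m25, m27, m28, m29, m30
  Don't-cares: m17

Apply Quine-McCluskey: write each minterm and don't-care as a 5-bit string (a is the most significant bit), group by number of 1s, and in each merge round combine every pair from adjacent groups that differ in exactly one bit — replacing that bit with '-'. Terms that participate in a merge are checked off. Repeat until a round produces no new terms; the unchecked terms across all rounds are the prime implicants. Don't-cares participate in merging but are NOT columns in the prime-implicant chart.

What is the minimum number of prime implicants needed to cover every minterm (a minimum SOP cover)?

10

size-2^0 implicants → 00011(✓)  00101(✓)  00110(✓)  00111(✓)  01001(✓)  01010  01101(✓)  01111(✓)  10001(✓)  10010(✓)  10011(✓)  10100(✓)  10101(✓)  10110(✓)  10111(✓)  11000(✓)  11001(✓)  11011(✓)  11100(✓)  11101(✓)  11110(✓)
size-2^1 implicants → -0011(✓)  -0101(✓)  -0110(✓)  -0111(✓)  -1001(✓)  -1101(✓)  0-101(✓)  0-111(✓)  00-11(✓)  001-1(✓)  0011-(✓)  01-01(✓)  011-1(✓)  1-001(✓)  1-011(✓)  1-100(✓)  1-101(✓)  1-110(✓)  10-01(✓)  10-10(✓)  10-11(✓)  100-1(✓)  1001-(✓)  101-0(✓)  101-1(✓)  1010-(✓)  1011-(✓)  11-00(✓)  11-01(✓)  110-1(✓)  1100-(✓)  111-0(✓)  1110-(✓)
size-2^2 implicants → --101  -0-11  -01-1  -011-  -1-01  0-1-1  1--01  1-0-1  1-1-0  1-10-  10--1  10-1-  101--  11-0-
Unchecked terms (primes): --101, -0-11, -01-1, -011-, -1-01, 0-1-1, 01010, 1--01, 1-0-1, 1-1-0, 1-10-, 10--1, 10-1-, 101--, 11-0-
Minterm coverage:
  m3 ⊆ -0-11 [E]
  m5 ⊆ --101,-01-1,0-1-1
  m6 ⊆ -011- [E]
  m7 ⊆ -0-11,-01-1,-011-,0-1-1
  m9 ⊆ -1-01 [E]
  m10 ⊆ 01010 [E]
  m13 ⊆ --101,-1-01,0-1-1
  m15 ⊆ 0-1-1 [E]
  m18 ⊆ 10-1- [E]
  m19 ⊆ -0-11,1-0-1,10--1,10-1-
  m20 ⊆ 1-1-0,1-10-,101--
  m21 ⊆ --101,-01-1,1--01,1-10-,10--1,101--
  m22 ⊆ -011-,1-1-0,10-1-,101--
  m23 ⊆ -0-11,-01-1,-011-,10--1,10-1-,101--
  m24 ⊆ 11-0- [E]
  m25 ⊆ -1-01,1--01,1-0-1,11-0-
  m27 ⊆ 1-0-1 [E]
  m28 ⊆ 1-1-0,1-10-,11-0-
  m29 ⊆ --101,-1-01,1--01,1-10-,11-0-
  m30 ⊆ 1-1-0 [E]
E = {-0-11, -011-, -1-01, 0-1-1, 01010, 1-0-1, 1-1-0, 10-1-, 11-0-}
Petrick residual → --101
Cover = cd'e + b'de + b'cd + bd'e + a'ce + a'bc'de' + ac'e + ace' + ab'd + abd'  |cover|=10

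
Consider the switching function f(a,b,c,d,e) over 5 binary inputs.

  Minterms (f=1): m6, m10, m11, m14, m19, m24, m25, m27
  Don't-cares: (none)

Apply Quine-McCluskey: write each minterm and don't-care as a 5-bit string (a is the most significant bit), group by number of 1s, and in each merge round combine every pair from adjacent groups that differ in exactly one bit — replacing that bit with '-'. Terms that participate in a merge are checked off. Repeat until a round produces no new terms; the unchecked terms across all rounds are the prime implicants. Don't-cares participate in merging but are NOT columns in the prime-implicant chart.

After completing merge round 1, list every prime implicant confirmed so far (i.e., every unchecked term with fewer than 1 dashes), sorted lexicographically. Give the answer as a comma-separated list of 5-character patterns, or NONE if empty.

Round 0: 00110✓ 01010✓ 01011✓ 01110✓ 10011✓ 11000✓ 11001✓ 11011✓
Round 1: -1011 0-110 01-10 0101- 1-011 110-1 1100-
PIs = {-1011, 0-110, 01-10, 0101-, 1-011, 110-1, 1100-}

NONE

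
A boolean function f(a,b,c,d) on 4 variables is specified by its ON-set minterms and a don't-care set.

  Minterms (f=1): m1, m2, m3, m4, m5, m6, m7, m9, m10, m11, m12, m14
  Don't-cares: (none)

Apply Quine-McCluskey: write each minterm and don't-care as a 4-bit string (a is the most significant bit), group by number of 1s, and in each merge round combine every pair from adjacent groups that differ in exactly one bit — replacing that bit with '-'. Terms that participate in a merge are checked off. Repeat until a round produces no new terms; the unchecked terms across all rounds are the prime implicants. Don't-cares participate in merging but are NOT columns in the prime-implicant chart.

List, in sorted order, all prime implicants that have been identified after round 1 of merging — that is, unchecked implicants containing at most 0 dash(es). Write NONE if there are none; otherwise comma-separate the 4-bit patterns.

Round 0: 0001✓ 0010✓ 0011✓ 0100✓ 0101✓ 0110✓ 0111✓ 1001✓ 1010✓ 1011✓ 1100✓ 1110✓
Round 1: -001✓ -010✓ -011✓ -100✓ -110✓ 0-01✓ 0-10✓ 0-11✓ 00-1✓ 001-✓ 01-0✓ 01-1✓ 010-✓ 011-✓ 1-10✓ 10-1✓ 101-✓ 11-0✓
Round 2: --10 -0-1 -01- -1-0 0--1 0-1- 01--
PIs = {--10, -0-1, -01-, -1-0, 0--1, 0-1-, 01--}

NONE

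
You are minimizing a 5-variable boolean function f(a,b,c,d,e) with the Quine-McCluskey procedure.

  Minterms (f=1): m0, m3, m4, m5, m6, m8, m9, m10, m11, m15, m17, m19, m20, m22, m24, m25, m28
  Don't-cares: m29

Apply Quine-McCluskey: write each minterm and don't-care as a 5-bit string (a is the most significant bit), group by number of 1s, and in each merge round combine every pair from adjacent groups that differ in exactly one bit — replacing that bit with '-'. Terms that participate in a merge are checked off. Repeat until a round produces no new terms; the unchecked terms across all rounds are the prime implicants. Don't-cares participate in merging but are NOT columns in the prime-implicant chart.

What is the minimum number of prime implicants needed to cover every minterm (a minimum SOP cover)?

8

size-2^0 implicants → 00000(✓)  00011(✓)  00100(✓)  00101(✓)  00110(✓)  01000(✓)  01001(✓)  01010(✓)  01011(✓)  01111(✓)  10001(✓)  10011(✓)  10100(✓)  10110(✓)  11000(✓)  11001(✓)  11100(✓)  11101(✓)
size-2^1 implicants → -0011  -0100(✓)  -0110(✓)  -1000(✓)  -1001(✓)  0-000  0-011  00-00  001-0(✓)  0010-  01-11  010-0(✓)  010-1(✓)  0100-(✓)  0101-(✓)  1-001  1-100  100-1  101-0(✓)  11-00(✓)  11-01(✓)  1100-(✓)  1110-(✓)
size-2^2 implicants → -01-0  -100-  010--  11-0-
Unchecked terms (primes): -0011, -01-0, -100-, 0-000, 0-011, 00-00, 0010-, 01-11, 010--, 1-001, 1-100, 100-1, 11-0-
Minterm coverage:
  m0 ⊆ 0-000,00-00
  m3 ⊆ -0011,0-011
  m4 ⊆ -01-0,00-00,0010-
  m5 ⊆ 0010- [E]
  m6 ⊆ -01-0 [E]
  m8 ⊆ -100-,0-000,010--
  m9 ⊆ -100-,010--
  m10 ⊆ 010-- [E]
  m11 ⊆ 0-011,01-11,010--
  m15 ⊆ 01-11 [E]
  m17 ⊆ 1-001,100-1
  m19 ⊆ -0011,100-1
  m20 ⊆ -01-0,1-100
  m22 ⊆ -01-0 [E]
  m24 ⊆ -100-,11-0-
  m25 ⊆ -100-,1-001,11-0-
  m28 ⊆ 1-100,11-0-
E = {-01-0, 0010-, 01-11, 010--}
Petrick residual → -0011, 0-000, 1-001, 11-0-
Cover = b'c'de + b'ce' + a'c'd'e' + a'b'cd' + a'bde + a'bc' + ac'd'e + abd'  |cover|=8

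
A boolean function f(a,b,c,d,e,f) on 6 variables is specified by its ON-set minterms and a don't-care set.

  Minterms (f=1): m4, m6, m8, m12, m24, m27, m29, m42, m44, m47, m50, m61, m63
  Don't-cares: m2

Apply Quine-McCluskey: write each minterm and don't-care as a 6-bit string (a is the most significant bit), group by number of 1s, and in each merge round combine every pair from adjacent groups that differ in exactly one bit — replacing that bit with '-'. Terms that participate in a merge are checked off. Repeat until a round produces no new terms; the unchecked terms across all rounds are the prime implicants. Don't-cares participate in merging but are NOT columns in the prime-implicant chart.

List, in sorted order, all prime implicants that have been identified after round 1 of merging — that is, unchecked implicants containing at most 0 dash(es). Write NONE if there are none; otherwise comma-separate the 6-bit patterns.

011011, 101010, 110010

size-2^0 implicants → 000010(✓)  000100(✓)  000110(✓)  001000(✓)  001100(✓)  011000(✓)  011011  011101(✓)  101010  101100(✓)  101111(✓)  110010  111101(✓)  111111(✓)
size-2^1 implicants → -01100  -11101  0-1000  00-100  000-10  0001-0  001-00  1-1111  1111-1
Unchecked terms (primes): -01100, -11101, 0-1000, 00-100, 000-10, 0001-0, 001-00, 011011, 1-1111, 101010, 110010, 1111-1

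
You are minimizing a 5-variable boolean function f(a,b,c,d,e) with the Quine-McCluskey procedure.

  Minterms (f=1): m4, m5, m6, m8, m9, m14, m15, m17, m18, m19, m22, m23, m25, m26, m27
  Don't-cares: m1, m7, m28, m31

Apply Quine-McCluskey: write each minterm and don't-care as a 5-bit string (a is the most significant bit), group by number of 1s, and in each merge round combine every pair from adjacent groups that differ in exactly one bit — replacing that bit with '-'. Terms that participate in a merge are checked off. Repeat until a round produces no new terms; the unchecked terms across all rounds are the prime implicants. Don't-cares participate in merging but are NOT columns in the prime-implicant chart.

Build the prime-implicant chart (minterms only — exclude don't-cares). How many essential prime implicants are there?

4

size-2^0 implicants → 00001(✓)  00100(✓)  00101(✓)  00110(✓)  00111(✓)  01000(✓)  01001(✓)  01110(✓)  01111(✓)  10001(✓)  10010(✓)  10011(✓)  10110(✓)  10111(✓)  11001(✓)  11010(✓)  11011(✓)  11100  11111(✓)
size-2^1 implicants → -0001(✓)  -0110(✓)  -0111(✓)  -1001(✓)  -1111(✓)  0-001(✓)  0-110(✓)  0-111(✓)  00-01  001-0(✓)  001-1(✓)  0010-(✓)  0011-(✓)  0100-  0111-(✓)  1-001(✓)  1-010(✓)  1-011(✓)  1-111(✓)  10-10(✓)  10-11(✓)  100-1(✓)  1001-(✓)  1011-(✓)  11-11(✓)  110-1(✓)  1101-(✓)
size-2^2 implicants → --001  --111  -011-  0-11-  001--  1--11  1-0-1  1-01-  10-1-
Unchecked terms (primes): --001, --111, -011-, 0-11-, 00-01, 001--, 0100-, 1--11, 1-0-1, 1-01-, 10-1-, 11100
Minterm coverage:
  m4 ⊆ 001-- [E]
  m5 ⊆ 00-01,001--
  m6 ⊆ -011-,0-11-,001--
  m8 ⊆ 0100- [E]
  m9 ⊆ --001,0100-
  m14 ⊆ 0-11- [E]
  m15 ⊆ --111,0-11-
  m17 ⊆ --001,1-0-1
  m18 ⊆ 1-01-,10-1-
  m19 ⊆ 1--11,1-0-1,1-01-,10-1-
  m22 ⊆ -011-,10-1-
  m23 ⊆ --111,-011-,1--11,10-1-
  m25 ⊆ --001,1-0-1
  m26 ⊆ 1-01- [E]
  m27 ⊆ 1--11,1-0-1,1-01-
E = {0-11-, 001--, 0100-, 1-01-}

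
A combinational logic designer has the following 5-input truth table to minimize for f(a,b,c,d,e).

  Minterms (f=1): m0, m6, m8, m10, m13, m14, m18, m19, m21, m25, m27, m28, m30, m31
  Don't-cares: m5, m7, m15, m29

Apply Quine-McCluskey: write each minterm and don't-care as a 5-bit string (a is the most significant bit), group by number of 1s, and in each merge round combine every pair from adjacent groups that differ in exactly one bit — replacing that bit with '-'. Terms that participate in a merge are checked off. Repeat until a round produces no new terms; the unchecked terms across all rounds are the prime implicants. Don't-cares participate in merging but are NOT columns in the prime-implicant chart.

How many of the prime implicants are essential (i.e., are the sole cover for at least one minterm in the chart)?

6

size-2^0 implicants → 00000(✓)  00101(✓)  00110(✓)  00111(✓)  01000(✓)  01010(✓)  01101(✓)  01110(✓)  01111(✓)  10010(✓)  10011(✓)  10101(✓)  11001(✓)  11011(✓)  11100(✓)  11101(✓)  11110(✓)  11111(✓)
size-2^1 implicants → -0101(✓)  -1101(✓)  -1110(✓)  -1111(✓)  0-000  0-101(✓)  0-110(✓)  0-111(✓)  001-1(✓)  0011-(✓)  01-10  010-0  011-1(✓)  0111-(✓)  1-011  1-101(✓)  1001-  11-01(✓)  11-11(✓)  110-1(✓)  111-0(✓)  111-1(✓)  1110-(✓)  1111-(✓)
size-2^2 implicants → --101  -11-1  -111-  0-1-1  0-11-  11--1  111--
Unchecked terms (primes): --101, -11-1, -111-, 0-000, 0-1-1, 0-11-, 01-10, 010-0, 1-011, 1001-, 11--1, 111--
Minterm coverage:
  m0 ⊆ 0-000 [E]
  m6 ⊆ 0-11- [E]
  m8 ⊆ 0-000,010-0
  m10 ⊆ 01-10,010-0
  m13 ⊆ --101,-11-1,0-1-1
  m14 ⊆ -111-,0-11-,01-10
  m18 ⊆ 1001- [E]
  m19 ⊆ 1-011,1001-
  m21 ⊆ --101 [E]
  m25 ⊆ 11--1 [E]
  m27 ⊆ 1-011,11--1
  m28 ⊆ 111-- [E]
  m30 ⊆ -111-,111--
  m31 ⊆ -11-1,-111-,11--1,111--
E = {--101, 0-000, 0-11-, 1001-, 11--1, 111--}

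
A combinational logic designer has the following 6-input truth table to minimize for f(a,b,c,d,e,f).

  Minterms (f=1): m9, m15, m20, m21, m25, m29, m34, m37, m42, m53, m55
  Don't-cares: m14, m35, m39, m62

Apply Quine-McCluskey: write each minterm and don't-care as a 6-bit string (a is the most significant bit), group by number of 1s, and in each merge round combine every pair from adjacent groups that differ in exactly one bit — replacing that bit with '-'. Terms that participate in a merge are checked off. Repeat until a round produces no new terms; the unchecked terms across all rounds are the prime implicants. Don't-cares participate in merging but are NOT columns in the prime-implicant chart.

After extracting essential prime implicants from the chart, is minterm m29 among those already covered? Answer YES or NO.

Round 0: 001001✓ 001110✓ 001111✓ 010100✓ 010101✓ 011001✓ 011101✓ 100010✓ 100011✓ 100101✓ 100111✓ 101010✓ 110101✓ 110111✓ 111110
Round 1: -10101 0-1001 00111- 01-101 01010- 011-01 1-0101✓ 1-0111✓ 10-010 100-11 10001- 1001-1✓ 1101-1✓
Round 2: 1-01-1
PIs = {-10101, 0-1001, 00111-, 01-101, 01010-, 011-01, 1-01-1, 10-010, 100-11, 10001-, 111110}
Coverage chart:
  m9: 0-1001 ←essential
  m15: 00111- ←essential
  m20: 01010- ←essential
  m21: -10101,01-101,01010-
  m25: 0-1001,011-01
  m29: 01-101,011-01
  m34: 10-010,10001-
  m37: 1-01-1 ←essential
  m42: 10-010 ←essential
  m53: -10101,1-01-1
  m55: 1-01-1 ←essential
Essential: 0-1001, 00111-, 01010-, 1-01-1, 10-010

NO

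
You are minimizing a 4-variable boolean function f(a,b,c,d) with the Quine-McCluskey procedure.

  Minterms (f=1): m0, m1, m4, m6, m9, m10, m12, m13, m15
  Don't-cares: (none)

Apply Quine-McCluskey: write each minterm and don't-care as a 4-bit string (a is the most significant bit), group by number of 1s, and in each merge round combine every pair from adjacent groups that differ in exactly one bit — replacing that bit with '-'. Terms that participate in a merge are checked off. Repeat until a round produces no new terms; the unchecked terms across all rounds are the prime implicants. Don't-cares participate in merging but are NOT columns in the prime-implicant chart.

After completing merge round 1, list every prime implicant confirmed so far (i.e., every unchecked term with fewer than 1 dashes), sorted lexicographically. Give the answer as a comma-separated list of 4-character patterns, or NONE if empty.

1010

size-2^0 implicants → 0000(✓)  0001(✓)  0100(✓)  0110(✓)  1001(✓)  1010  1100(✓)  1101(✓)  1111(✓)
size-2^1 implicants → -001  -100  0-00  000-  01-0  1-01  11-1  110-
Unchecked terms (primes): -001, -100, 0-00, 000-, 01-0, 1-01, 1010, 11-1, 110-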